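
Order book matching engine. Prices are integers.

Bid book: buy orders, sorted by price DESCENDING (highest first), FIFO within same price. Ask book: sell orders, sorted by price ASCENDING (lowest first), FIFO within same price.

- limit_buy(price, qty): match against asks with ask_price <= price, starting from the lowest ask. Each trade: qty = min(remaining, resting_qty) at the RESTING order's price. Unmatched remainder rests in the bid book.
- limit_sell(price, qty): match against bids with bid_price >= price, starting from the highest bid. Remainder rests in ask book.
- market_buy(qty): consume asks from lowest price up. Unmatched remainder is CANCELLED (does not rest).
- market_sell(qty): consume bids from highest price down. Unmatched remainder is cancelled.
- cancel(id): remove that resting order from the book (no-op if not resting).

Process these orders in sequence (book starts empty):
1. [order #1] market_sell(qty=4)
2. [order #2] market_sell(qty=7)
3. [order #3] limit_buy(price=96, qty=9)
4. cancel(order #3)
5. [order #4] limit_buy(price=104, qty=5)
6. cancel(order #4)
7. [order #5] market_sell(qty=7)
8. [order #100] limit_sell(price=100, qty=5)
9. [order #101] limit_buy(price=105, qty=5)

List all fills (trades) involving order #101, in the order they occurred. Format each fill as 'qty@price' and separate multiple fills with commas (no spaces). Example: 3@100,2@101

After op 1 [order #1] market_sell(qty=4): fills=none; bids=[-] asks=[-]
After op 2 [order #2] market_sell(qty=7): fills=none; bids=[-] asks=[-]
After op 3 [order #3] limit_buy(price=96, qty=9): fills=none; bids=[#3:9@96] asks=[-]
After op 4 cancel(order #3): fills=none; bids=[-] asks=[-]
After op 5 [order #4] limit_buy(price=104, qty=5): fills=none; bids=[#4:5@104] asks=[-]
After op 6 cancel(order #4): fills=none; bids=[-] asks=[-]
After op 7 [order #5] market_sell(qty=7): fills=none; bids=[-] asks=[-]
After op 8 [order #100] limit_sell(price=100, qty=5): fills=none; bids=[-] asks=[#100:5@100]
After op 9 [order #101] limit_buy(price=105, qty=5): fills=#101x#100:5@100; bids=[-] asks=[-]

Answer: 5@100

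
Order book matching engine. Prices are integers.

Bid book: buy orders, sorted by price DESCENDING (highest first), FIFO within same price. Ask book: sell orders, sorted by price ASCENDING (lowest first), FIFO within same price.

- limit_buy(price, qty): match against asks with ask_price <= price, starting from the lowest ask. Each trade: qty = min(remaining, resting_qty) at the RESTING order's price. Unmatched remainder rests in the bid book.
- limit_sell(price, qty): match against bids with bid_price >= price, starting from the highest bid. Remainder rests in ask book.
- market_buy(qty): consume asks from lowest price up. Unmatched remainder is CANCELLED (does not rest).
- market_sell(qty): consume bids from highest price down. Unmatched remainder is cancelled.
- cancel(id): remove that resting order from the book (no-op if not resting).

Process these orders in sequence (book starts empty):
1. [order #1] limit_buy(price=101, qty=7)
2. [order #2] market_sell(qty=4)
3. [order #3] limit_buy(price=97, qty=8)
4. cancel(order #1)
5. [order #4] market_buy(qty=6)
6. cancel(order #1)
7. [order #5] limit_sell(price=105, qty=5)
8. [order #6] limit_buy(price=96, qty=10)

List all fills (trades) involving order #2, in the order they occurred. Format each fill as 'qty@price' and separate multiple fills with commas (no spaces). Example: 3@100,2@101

After op 1 [order #1] limit_buy(price=101, qty=7): fills=none; bids=[#1:7@101] asks=[-]
After op 2 [order #2] market_sell(qty=4): fills=#1x#2:4@101; bids=[#1:3@101] asks=[-]
After op 3 [order #3] limit_buy(price=97, qty=8): fills=none; bids=[#1:3@101 #3:8@97] asks=[-]
After op 4 cancel(order #1): fills=none; bids=[#3:8@97] asks=[-]
After op 5 [order #4] market_buy(qty=6): fills=none; bids=[#3:8@97] asks=[-]
After op 6 cancel(order #1): fills=none; bids=[#3:8@97] asks=[-]
After op 7 [order #5] limit_sell(price=105, qty=5): fills=none; bids=[#3:8@97] asks=[#5:5@105]
After op 8 [order #6] limit_buy(price=96, qty=10): fills=none; bids=[#3:8@97 #6:10@96] asks=[#5:5@105]

Answer: 4@101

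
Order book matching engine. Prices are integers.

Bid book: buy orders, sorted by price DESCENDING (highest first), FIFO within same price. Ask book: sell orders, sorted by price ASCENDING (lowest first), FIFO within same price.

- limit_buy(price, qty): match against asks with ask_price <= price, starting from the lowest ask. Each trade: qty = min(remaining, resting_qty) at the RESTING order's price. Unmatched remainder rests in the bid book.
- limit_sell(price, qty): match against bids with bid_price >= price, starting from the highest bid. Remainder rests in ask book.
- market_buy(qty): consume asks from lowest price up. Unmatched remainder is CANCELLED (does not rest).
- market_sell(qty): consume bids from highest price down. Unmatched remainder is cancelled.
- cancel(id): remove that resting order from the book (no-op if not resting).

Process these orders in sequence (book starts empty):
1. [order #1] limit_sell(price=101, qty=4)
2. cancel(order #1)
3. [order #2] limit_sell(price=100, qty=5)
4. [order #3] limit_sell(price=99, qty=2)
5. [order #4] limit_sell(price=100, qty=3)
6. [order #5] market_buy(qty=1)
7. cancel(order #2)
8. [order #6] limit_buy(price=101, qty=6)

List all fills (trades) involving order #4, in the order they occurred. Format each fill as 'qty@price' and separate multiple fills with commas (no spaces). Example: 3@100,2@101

After op 1 [order #1] limit_sell(price=101, qty=4): fills=none; bids=[-] asks=[#1:4@101]
After op 2 cancel(order #1): fills=none; bids=[-] asks=[-]
After op 3 [order #2] limit_sell(price=100, qty=5): fills=none; bids=[-] asks=[#2:5@100]
After op 4 [order #3] limit_sell(price=99, qty=2): fills=none; bids=[-] asks=[#3:2@99 #2:5@100]
After op 5 [order #4] limit_sell(price=100, qty=3): fills=none; bids=[-] asks=[#3:2@99 #2:5@100 #4:3@100]
After op 6 [order #5] market_buy(qty=1): fills=#5x#3:1@99; bids=[-] asks=[#3:1@99 #2:5@100 #4:3@100]
After op 7 cancel(order #2): fills=none; bids=[-] asks=[#3:1@99 #4:3@100]
After op 8 [order #6] limit_buy(price=101, qty=6): fills=#6x#3:1@99 #6x#4:3@100; bids=[#6:2@101] asks=[-]

Answer: 3@100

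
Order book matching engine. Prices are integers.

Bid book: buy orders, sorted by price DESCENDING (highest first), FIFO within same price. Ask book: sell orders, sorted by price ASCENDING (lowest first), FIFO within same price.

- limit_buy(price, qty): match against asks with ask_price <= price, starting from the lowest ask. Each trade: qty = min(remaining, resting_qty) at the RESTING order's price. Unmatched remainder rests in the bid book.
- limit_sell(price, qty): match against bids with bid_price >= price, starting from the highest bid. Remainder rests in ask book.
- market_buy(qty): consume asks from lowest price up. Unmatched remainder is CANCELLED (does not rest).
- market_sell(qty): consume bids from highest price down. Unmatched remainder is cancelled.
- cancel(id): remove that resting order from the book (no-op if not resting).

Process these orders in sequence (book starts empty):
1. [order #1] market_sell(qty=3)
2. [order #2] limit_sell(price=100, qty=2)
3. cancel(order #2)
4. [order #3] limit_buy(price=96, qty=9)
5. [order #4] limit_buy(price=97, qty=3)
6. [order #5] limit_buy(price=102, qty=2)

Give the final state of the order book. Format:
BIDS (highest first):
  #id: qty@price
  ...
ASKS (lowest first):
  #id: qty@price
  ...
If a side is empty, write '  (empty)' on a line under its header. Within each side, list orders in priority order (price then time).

Answer: BIDS (highest first):
  #5: 2@102
  #4: 3@97
  #3: 9@96
ASKS (lowest first):
  (empty)

Derivation:
After op 1 [order #1] market_sell(qty=3): fills=none; bids=[-] asks=[-]
After op 2 [order #2] limit_sell(price=100, qty=2): fills=none; bids=[-] asks=[#2:2@100]
After op 3 cancel(order #2): fills=none; bids=[-] asks=[-]
After op 4 [order #3] limit_buy(price=96, qty=9): fills=none; bids=[#3:9@96] asks=[-]
After op 5 [order #4] limit_buy(price=97, qty=3): fills=none; bids=[#4:3@97 #3:9@96] asks=[-]
After op 6 [order #5] limit_buy(price=102, qty=2): fills=none; bids=[#5:2@102 #4:3@97 #3:9@96] asks=[-]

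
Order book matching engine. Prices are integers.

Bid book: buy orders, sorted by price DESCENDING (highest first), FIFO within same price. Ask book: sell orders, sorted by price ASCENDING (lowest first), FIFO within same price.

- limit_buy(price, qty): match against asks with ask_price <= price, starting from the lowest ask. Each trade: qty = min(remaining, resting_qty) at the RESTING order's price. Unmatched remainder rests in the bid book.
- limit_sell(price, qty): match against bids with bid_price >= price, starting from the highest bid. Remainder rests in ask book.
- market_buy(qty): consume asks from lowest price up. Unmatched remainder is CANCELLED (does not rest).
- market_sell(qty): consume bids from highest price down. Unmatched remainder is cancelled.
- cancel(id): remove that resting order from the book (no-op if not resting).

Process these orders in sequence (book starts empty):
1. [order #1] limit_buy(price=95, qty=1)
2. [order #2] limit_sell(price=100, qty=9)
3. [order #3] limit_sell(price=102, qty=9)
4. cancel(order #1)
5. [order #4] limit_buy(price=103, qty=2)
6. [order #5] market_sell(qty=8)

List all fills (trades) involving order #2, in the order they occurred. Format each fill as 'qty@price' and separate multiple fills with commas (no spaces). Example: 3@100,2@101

Answer: 2@100

Derivation:
After op 1 [order #1] limit_buy(price=95, qty=1): fills=none; bids=[#1:1@95] asks=[-]
After op 2 [order #2] limit_sell(price=100, qty=9): fills=none; bids=[#1:1@95] asks=[#2:9@100]
After op 3 [order #3] limit_sell(price=102, qty=9): fills=none; bids=[#1:1@95] asks=[#2:9@100 #3:9@102]
After op 4 cancel(order #1): fills=none; bids=[-] asks=[#2:9@100 #3:9@102]
After op 5 [order #4] limit_buy(price=103, qty=2): fills=#4x#2:2@100; bids=[-] asks=[#2:7@100 #3:9@102]
After op 6 [order #5] market_sell(qty=8): fills=none; bids=[-] asks=[#2:7@100 #3:9@102]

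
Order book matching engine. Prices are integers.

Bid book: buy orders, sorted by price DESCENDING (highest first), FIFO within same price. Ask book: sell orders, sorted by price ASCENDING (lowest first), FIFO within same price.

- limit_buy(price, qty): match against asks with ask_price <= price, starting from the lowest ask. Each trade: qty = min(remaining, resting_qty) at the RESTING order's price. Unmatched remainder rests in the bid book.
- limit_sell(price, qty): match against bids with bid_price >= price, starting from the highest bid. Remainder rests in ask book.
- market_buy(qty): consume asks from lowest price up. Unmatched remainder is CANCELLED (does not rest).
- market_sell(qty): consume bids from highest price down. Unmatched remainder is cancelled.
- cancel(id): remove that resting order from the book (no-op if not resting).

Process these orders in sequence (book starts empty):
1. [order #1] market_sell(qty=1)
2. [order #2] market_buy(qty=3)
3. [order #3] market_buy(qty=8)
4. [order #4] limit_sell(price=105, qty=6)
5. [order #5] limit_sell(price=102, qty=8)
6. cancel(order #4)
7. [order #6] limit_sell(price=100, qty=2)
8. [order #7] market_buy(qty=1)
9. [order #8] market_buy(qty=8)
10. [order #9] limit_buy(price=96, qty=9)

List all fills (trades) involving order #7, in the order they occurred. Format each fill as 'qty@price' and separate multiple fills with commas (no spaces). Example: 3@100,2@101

After op 1 [order #1] market_sell(qty=1): fills=none; bids=[-] asks=[-]
After op 2 [order #2] market_buy(qty=3): fills=none; bids=[-] asks=[-]
After op 3 [order #3] market_buy(qty=8): fills=none; bids=[-] asks=[-]
After op 4 [order #4] limit_sell(price=105, qty=6): fills=none; bids=[-] asks=[#4:6@105]
After op 5 [order #5] limit_sell(price=102, qty=8): fills=none; bids=[-] asks=[#5:8@102 #4:6@105]
After op 6 cancel(order #4): fills=none; bids=[-] asks=[#5:8@102]
After op 7 [order #6] limit_sell(price=100, qty=2): fills=none; bids=[-] asks=[#6:2@100 #5:8@102]
After op 8 [order #7] market_buy(qty=1): fills=#7x#6:1@100; bids=[-] asks=[#6:1@100 #5:8@102]
After op 9 [order #8] market_buy(qty=8): fills=#8x#6:1@100 #8x#5:7@102; bids=[-] asks=[#5:1@102]
After op 10 [order #9] limit_buy(price=96, qty=9): fills=none; bids=[#9:9@96] asks=[#5:1@102]

Answer: 1@100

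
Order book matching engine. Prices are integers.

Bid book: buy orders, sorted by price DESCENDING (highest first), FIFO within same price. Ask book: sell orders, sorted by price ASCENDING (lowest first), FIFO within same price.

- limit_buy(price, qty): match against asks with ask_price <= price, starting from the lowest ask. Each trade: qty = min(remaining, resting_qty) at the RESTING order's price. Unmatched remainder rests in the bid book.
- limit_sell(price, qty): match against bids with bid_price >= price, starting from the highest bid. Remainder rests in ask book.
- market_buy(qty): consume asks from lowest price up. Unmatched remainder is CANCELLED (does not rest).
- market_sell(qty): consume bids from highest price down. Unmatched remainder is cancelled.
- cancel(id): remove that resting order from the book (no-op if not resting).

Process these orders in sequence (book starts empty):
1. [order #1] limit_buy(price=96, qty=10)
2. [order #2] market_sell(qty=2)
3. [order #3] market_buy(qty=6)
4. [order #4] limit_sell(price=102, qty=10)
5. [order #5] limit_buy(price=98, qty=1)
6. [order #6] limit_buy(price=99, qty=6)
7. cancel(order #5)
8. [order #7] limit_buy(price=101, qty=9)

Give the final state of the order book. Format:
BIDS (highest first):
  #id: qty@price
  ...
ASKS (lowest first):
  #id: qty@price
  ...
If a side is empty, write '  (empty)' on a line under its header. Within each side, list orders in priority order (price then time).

Answer: BIDS (highest first):
  #7: 9@101
  #6: 6@99
  #1: 8@96
ASKS (lowest first):
  #4: 10@102

Derivation:
After op 1 [order #1] limit_buy(price=96, qty=10): fills=none; bids=[#1:10@96] asks=[-]
After op 2 [order #2] market_sell(qty=2): fills=#1x#2:2@96; bids=[#1:8@96] asks=[-]
After op 3 [order #3] market_buy(qty=6): fills=none; bids=[#1:8@96] asks=[-]
After op 4 [order #4] limit_sell(price=102, qty=10): fills=none; bids=[#1:8@96] asks=[#4:10@102]
After op 5 [order #5] limit_buy(price=98, qty=1): fills=none; bids=[#5:1@98 #1:8@96] asks=[#4:10@102]
After op 6 [order #6] limit_buy(price=99, qty=6): fills=none; bids=[#6:6@99 #5:1@98 #1:8@96] asks=[#4:10@102]
After op 7 cancel(order #5): fills=none; bids=[#6:6@99 #1:8@96] asks=[#4:10@102]
After op 8 [order #7] limit_buy(price=101, qty=9): fills=none; bids=[#7:9@101 #6:6@99 #1:8@96] asks=[#4:10@102]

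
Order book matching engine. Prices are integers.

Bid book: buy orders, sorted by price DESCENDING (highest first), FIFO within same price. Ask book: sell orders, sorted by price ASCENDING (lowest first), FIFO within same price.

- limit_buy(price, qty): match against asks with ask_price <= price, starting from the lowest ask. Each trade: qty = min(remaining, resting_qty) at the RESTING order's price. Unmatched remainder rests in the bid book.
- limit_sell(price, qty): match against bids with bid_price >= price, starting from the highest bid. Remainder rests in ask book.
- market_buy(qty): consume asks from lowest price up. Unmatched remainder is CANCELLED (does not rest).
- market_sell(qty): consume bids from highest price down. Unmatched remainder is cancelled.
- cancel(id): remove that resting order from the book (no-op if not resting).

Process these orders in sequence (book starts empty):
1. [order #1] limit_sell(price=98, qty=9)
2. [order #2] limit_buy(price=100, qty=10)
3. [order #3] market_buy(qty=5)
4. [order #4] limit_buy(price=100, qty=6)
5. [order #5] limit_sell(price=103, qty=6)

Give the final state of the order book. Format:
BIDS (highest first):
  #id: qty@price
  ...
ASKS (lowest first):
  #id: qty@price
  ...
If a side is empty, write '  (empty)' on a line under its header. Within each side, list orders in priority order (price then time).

Answer: BIDS (highest first):
  #2: 1@100
  #4: 6@100
ASKS (lowest first):
  #5: 6@103

Derivation:
After op 1 [order #1] limit_sell(price=98, qty=9): fills=none; bids=[-] asks=[#1:9@98]
After op 2 [order #2] limit_buy(price=100, qty=10): fills=#2x#1:9@98; bids=[#2:1@100] asks=[-]
After op 3 [order #3] market_buy(qty=5): fills=none; bids=[#2:1@100] asks=[-]
After op 4 [order #4] limit_buy(price=100, qty=6): fills=none; bids=[#2:1@100 #4:6@100] asks=[-]
After op 5 [order #5] limit_sell(price=103, qty=6): fills=none; bids=[#2:1@100 #4:6@100] asks=[#5:6@103]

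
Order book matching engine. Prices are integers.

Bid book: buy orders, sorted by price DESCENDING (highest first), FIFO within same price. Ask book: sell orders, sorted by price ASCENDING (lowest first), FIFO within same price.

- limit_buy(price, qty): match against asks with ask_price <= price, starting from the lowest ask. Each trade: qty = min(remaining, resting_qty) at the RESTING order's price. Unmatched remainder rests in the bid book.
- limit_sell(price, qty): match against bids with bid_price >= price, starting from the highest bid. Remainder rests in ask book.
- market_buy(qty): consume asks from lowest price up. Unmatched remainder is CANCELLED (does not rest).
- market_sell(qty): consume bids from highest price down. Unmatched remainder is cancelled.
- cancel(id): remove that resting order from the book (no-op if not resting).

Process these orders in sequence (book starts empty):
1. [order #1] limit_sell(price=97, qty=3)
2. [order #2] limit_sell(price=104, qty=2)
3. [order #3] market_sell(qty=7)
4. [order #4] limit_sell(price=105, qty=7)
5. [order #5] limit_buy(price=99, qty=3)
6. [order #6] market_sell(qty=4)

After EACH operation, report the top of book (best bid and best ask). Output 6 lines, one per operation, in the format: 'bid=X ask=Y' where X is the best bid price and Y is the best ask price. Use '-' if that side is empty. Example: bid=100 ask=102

Answer: bid=- ask=97
bid=- ask=97
bid=- ask=97
bid=- ask=97
bid=- ask=104
bid=- ask=104

Derivation:
After op 1 [order #1] limit_sell(price=97, qty=3): fills=none; bids=[-] asks=[#1:3@97]
After op 2 [order #2] limit_sell(price=104, qty=2): fills=none; bids=[-] asks=[#1:3@97 #2:2@104]
After op 3 [order #3] market_sell(qty=7): fills=none; bids=[-] asks=[#1:3@97 #2:2@104]
After op 4 [order #4] limit_sell(price=105, qty=7): fills=none; bids=[-] asks=[#1:3@97 #2:2@104 #4:7@105]
After op 5 [order #5] limit_buy(price=99, qty=3): fills=#5x#1:3@97; bids=[-] asks=[#2:2@104 #4:7@105]
After op 6 [order #6] market_sell(qty=4): fills=none; bids=[-] asks=[#2:2@104 #4:7@105]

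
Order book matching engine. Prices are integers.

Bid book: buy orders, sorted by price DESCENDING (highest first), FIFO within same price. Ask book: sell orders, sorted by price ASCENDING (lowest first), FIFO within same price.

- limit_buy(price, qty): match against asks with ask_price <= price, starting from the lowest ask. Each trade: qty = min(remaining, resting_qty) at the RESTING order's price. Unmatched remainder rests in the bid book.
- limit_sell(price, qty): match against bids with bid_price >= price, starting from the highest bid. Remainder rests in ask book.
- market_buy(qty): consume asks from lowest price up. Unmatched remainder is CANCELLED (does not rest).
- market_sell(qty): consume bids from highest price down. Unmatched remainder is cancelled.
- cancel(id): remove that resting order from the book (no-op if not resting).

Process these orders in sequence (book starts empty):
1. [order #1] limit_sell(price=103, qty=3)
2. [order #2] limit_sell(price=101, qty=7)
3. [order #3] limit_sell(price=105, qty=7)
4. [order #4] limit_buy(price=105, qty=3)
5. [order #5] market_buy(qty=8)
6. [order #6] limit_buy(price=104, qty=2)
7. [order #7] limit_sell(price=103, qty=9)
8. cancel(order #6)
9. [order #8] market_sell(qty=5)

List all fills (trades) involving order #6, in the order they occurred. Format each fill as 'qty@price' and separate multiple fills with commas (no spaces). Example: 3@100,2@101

Answer: 2@104

Derivation:
After op 1 [order #1] limit_sell(price=103, qty=3): fills=none; bids=[-] asks=[#1:3@103]
After op 2 [order #2] limit_sell(price=101, qty=7): fills=none; bids=[-] asks=[#2:7@101 #1:3@103]
After op 3 [order #3] limit_sell(price=105, qty=7): fills=none; bids=[-] asks=[#2:7@101 #1:3@103 #3:7@105]
After op 4 [order #4] limit_buy(price=105, qty=3): fills=#4x#2:3@101; bids=[-] asks=[#2:4@101 #1:3@103 #3:7@105]
After op 5 [order #5] market_buy(qty=8): fills=#5x#2:4@101 #5x#1:3@103 #5x#3:1@105; bids=[-] asks=[#3:6@105]
After op 6 [order #6] limit_buy(price=104, qty=2): fills=none; bids=[#6:2@104] asks=[#3:6@105]
After op 7 [order #7] limit_sell(price=103, qty=9): fills=#6x#7:2@104; bids=[-] asks=[#7:7@103 #3:6@105]
After op 8 cancel(order #6): fills=none; bids=[-] asks=[#7:7@103 #3:6@105]
After op 9 [order #8] market_sell(qty=5): fills=none; bids=[-] asks=[#7:7@103 #3:6@105]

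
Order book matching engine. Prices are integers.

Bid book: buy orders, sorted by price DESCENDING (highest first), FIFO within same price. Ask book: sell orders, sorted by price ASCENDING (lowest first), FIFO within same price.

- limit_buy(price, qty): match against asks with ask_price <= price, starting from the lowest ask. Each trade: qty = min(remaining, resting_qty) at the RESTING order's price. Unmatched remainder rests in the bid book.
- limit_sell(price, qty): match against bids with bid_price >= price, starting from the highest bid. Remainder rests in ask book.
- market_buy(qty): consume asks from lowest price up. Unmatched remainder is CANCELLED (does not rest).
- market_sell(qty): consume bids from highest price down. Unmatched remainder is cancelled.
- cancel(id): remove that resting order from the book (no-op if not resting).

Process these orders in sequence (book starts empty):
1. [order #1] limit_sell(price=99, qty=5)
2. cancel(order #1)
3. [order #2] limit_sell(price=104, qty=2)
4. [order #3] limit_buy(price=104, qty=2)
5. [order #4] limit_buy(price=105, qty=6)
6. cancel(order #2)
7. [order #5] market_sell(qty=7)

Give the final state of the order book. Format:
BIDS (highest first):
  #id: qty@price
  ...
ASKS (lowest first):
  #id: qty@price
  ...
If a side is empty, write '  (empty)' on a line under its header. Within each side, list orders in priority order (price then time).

After op 1 [order #1] limit_sell(price=99, qty=5): fills=none; bids=[-] asks=[#1:5@99]
After op 2 cancel(order #1): fills=none; bids=[-] asks=[-]
After op 3 [order #2] limit_sell(price=104, qty=2): fills=none; bids=[-] asks=[#2:2@104]
After op 4 [order #3] limit_buy(price=104, qty=2): fills=#3x#2:2@104; bids=[-] asks=[-]
After op 5 [order #4] limit_buy(price=105, qty=6): fills=none; bids=[#4:6@105] asks=[-]
After op 6 cancel(order #2): fills=none; bids=[#4:6@105] asks=[-]
After op 7 [order #5] market_sell(qty=7): fills=#4x#5:6@105; bids=[-] asks=[-]

Answer: BIDS (highest first):
  (empty)
ASKS (lowest first):
  (empty)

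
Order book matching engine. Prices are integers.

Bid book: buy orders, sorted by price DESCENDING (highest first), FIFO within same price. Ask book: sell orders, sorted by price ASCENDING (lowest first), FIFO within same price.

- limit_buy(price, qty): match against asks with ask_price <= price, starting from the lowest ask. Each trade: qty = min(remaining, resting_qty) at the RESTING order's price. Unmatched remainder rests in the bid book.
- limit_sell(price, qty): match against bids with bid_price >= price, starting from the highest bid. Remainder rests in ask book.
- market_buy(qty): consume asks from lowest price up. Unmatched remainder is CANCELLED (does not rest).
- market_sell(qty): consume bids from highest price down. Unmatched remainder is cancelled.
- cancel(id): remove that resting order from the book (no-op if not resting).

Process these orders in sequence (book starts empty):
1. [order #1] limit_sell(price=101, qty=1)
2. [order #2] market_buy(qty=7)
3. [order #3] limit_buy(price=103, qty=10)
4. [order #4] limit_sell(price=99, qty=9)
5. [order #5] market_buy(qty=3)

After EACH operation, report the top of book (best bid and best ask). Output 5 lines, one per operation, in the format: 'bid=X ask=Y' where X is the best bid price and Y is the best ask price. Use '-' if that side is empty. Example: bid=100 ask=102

Answer: bid=- ask=101
bid=- ask=-
bid=103 ask=-
bid=103 ask=-
bid=103 ask=-

Derivation:
After op 1 [order #1] limit_sell(price=101, qty=1): fills=none; bids=[-] asks=[#1:1@101]
After op 2 [order #2] market_buy(qty=7): fills=#2x#1:1@101; bids=[-] asks=[-]
After op 3 [order #3] limit_buy(price=103, qty=10): fills=none; bids=[#3:10@103] asks=[-]
After op 4 [order #4] limit_sell(price=99, qty=9): fills=#3x#4:9@103; bids=[#3:1@103] asks=[-]
After op 5 [order #5] market_buy(qty=3): fills=none; bids=[#3:1@103] asks=[-]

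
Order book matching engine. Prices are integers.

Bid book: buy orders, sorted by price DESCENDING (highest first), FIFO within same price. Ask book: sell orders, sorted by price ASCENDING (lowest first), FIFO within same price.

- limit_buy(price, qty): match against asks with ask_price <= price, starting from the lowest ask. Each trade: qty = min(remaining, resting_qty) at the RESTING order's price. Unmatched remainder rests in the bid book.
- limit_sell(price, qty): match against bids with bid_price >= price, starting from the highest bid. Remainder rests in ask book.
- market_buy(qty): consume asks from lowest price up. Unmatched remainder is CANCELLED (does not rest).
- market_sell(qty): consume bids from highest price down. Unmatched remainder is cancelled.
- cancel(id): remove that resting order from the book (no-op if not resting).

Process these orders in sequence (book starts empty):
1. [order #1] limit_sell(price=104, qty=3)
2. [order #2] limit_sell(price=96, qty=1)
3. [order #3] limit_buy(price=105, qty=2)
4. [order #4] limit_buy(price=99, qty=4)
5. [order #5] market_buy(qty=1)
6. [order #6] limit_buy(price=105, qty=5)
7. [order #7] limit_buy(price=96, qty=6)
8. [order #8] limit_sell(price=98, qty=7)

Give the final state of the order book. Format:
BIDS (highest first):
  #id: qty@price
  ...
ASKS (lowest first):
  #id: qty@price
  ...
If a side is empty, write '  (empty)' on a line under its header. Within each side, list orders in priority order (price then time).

Answer: BIDS (highest first):
  #4: 1@99
  #7: 6@96
ASKS (lowest first):
  (empty)

Derivation:
After op 1 [order #1] limit_sell(price=104, qty=3): fills=none; bids=[-] asks=[#1:3@104]
After op 2 [order #2] limit_sell(price=96, qty=1): fills=none; bids=[-] asks=[#2:1@96 #1:3@104]
After op 3 [order #3] limit_buy(price=105, qty=2): fills=#3x#2:1@96 #3x#1:1@104; bids=[-] asks=[#1:2@104]
After op 4 [order #4] limit_buy(price=99, qty=4): fills=none; bids=[#4:4@99] asks=[#1:2@104]
After op 5 [order #5] market_buy(qty=1): fills=#5x#1:1@104; bids=[#4:4@99] asks=[#1:1@104]
After op 6 [order #6] limit_buy(price=105, qty=5): fills=#6x#1:1@104; bids=[#6:4@105 #4:4@99] asks=[-]
After op 7 [order #7] limit_buy(price=96, qty=6): fills=none; bids=[#6:4@105 #4:4@99 #7:6@96] asks=[-]
After op 8 [order #8] limit_sell(price=98, qty=7): fills=#6x#8:4@105 #4x#8:3@99; bids=[#4:1@99 #7:6@96] asks=[-]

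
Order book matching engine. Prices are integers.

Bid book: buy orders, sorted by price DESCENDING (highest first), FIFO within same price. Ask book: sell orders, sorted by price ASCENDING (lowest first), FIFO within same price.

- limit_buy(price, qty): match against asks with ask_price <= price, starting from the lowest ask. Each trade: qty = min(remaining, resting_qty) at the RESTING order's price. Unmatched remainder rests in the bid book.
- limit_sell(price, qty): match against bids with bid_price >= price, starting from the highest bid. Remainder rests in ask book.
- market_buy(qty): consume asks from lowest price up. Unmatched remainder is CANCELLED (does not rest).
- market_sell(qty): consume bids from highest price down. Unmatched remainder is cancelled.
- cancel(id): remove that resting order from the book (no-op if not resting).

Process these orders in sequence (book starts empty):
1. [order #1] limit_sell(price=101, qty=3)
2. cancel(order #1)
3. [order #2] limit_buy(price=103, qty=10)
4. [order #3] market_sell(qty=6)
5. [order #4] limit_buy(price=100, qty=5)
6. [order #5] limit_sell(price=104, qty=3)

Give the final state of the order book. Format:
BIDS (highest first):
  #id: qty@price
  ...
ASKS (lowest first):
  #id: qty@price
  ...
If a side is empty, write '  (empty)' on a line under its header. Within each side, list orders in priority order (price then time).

Answer: BIDS (highest first):
  #2: 4@103
  #4: 5@100
ASKS (lowest first):
  #5: 3@104

Derivation:
After op 1 [order #1] limit_sell(price=101, qty=3): fills=none; bids=[-] asks=[#1:3@101]
After op 2 cancel(order #1): fills=none; bids=[-] asks=[-]
After op 3 [order #2] limit_buy(price=103, qty=10): fills=none; bids=[#2:10@103] asks=[-]
After op 4 [order #3] market_sell(qty=6): fills=#2x#3:6@103; bids=[#2:4@103] asks=[-]
After op 5 [order #4] limit_buy(price=100, qty=5): fills=none; bids=[#2:4@103 #4:5@100] asks=[-]
After op 6 [order #5] limit_sell(price=104, qty=3): fills=none; bids=[#2:4@103 #4:5@100] asks=[#5:3@104]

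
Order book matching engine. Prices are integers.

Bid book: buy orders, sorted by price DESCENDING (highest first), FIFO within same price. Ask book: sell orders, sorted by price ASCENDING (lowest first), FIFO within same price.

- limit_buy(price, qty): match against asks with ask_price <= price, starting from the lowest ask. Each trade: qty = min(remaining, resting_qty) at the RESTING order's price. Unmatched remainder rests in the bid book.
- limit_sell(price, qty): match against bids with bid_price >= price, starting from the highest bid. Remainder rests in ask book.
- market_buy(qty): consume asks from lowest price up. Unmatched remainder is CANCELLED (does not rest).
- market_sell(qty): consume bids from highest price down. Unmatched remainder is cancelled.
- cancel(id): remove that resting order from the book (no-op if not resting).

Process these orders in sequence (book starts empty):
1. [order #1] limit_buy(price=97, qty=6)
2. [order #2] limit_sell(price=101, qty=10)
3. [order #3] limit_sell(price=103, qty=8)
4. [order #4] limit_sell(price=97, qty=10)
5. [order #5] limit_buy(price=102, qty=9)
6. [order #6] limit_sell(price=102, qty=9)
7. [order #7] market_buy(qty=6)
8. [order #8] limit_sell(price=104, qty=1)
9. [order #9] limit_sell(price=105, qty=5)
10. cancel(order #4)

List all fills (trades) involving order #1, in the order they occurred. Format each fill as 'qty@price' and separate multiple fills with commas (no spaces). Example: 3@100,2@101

Answer: 6@97

Derivation:
After op 1 [order #1] limit_buy(price=97, qty=6): fills=none; bids=[#1:6@97] asks=[-]
After op 2 [order #2] limit_sell(price=101, qty=10): fills=none; bids=[#1:6@97] asks=[#2:10@101]
After op 3 [order #3] limit_sell(price=103, qty=8): fills=none; bids=[#1:6@97] asks=[#2:10@101 #3:8@103]
After op 4 [order #4] limit_sell(price=97, qty=10): fills=#1x#4:6@97; bids=[-] asks=[#4:4@97 #2:10@101 #3:8@103]
After op 5 [order #5] limit_buy(price=102, qty=9): fills=#5x#4:4@97 #5x#2:5@101; bids=[-] asks=[#2:5@101 #3:8@103]
After op 6 [order #6] limit_sell(price=102, qty=9): fills=none; bids=[-] asks=[#2:5@101 #6:9@102 #3:8@103]
After op 7 [order #7] market_buy(qty=6): fills=#7x#2:5@101 #7x#6:1@102; bids=[-] asks=[#6:8@102 #3:8@103]
After op 8 [order #8] limit_sell(price=104, qty=1): fills=none; bids=[-] asks=[#6:8@102 #3:8@103 #8:1@104]
After op 9 [order #9] limit_sell(price=105, qty=5): fills=none; bids=[-] asks=[#6:8@102 #3:8@103 #8:1@104 #9:5@105]
After op 10 cancel(order #4): fills=none; bids=[-] asks=[#6:8@102 #3:8@103 #8:1@104 #9:5@105]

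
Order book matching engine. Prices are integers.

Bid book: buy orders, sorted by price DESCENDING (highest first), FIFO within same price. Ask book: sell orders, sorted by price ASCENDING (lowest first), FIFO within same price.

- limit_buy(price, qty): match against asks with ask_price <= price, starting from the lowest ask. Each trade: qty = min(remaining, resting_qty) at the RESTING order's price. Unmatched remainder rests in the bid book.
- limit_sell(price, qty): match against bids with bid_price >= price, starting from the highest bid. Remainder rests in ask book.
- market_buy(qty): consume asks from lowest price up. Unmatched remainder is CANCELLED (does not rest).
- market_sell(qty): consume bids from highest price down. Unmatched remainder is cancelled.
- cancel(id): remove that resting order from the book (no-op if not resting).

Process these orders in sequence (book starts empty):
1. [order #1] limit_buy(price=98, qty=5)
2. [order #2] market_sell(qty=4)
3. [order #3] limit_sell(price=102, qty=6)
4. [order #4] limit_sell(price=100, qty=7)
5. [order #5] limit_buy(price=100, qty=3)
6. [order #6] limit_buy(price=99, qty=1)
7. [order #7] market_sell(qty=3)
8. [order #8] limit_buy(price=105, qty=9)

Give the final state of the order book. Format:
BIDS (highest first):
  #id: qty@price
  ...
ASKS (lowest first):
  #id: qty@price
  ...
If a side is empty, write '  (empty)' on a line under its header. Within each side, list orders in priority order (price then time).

Answer: BIDS (highest first):
  (empty)
ASKS (lowest first):
  #3: 1@102

Derivation:
After op 1 [order #1] limit_buy(price=98, qty=5): fills=none; bids=[#1:5@98] asks=[-]
After op 2 [order #2] market_sell(qty=4): fills=#1x#2:4@98; bids=[#1:1@98] asks=[-]
After op 3 [order #3] limit_sell(price=102, qty=6): fills=none; bids=[#1:1@98] asks=[#3:6@102]
After op 4 [order #4] limit_sell(price=100, qty=7): fills=none; bids=[#1:1@98] asks=[#4:7@100 #3:6@102]
After op 5 [order #5] limit_buy(price=100, qty=3): fills=#5x#4:3@100; bids=[#1:1@98] asks=[#4:4@100 #3:6@102]
After op 6 [order #6] limit_buy(price=99, qty=1): fills=none; bids=[#6:1@99 #1:1@98] asks=[#4:4@100 #3:6@102]
After op 7 [order #7] market_sell(qty=3): fills=#6x#7:1@99 #1x#7:1@98; bids=[-] asks=[#4:4@100 #3:6@102]
After op 8 [order #8] limit_buy(price=105, qty=9): fills=#8x#4:4@100 #8x#3:5@102; bids=[-] asks=[#3:1@102]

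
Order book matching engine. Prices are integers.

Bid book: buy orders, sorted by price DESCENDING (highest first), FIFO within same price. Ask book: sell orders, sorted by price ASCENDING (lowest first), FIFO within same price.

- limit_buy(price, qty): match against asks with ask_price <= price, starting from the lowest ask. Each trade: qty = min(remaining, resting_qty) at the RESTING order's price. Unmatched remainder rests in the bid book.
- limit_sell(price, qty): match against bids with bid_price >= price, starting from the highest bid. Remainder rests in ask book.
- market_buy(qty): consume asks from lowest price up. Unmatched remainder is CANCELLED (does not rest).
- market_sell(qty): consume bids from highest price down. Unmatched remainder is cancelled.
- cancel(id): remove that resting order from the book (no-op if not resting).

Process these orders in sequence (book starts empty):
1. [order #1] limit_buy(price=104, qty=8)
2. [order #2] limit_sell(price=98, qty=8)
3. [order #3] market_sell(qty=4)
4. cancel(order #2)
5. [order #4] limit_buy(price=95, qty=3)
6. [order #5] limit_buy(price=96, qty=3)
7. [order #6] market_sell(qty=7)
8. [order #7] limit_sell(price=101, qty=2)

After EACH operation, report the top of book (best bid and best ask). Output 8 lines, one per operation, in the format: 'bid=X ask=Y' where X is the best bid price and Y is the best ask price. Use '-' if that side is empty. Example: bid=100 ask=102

Answer: bid=104 ask=-
bid=- ask=-
bid=- ask=-
bid=- ask=-
bid=95 ask=-
bid=96 ask=-
bid=- ask=-
bid=- ask=101

Derivation:
After op 1 [order #1] limit_buy(price=104, qty=8): fills=none; bids=[#1:8@104] asks=[-]
After op 2 [order #2] limit_sell(price=98, qty=8): fills=#1x#2:8@104; bids=[-] asks=[-]
After op 3 [order #3] market_sell(qty=4): fills=none; bids=[-] asks=[-]
After op 4 cancel(order #2): fills=none; bids=[-] asks=[-]
After op 5 [order #4] limit_buy(price=95, qty=3): fills=none; bids=[#4:3@95] asks=[-]
After op 6 [order #5] limit_buy(price=96, qty=3): fills=none; bids=[#5:3@96 #4:3@95] asks=[-]
After op 7 [order #6] market_sell(qty=7): fills=#5x#6:3@96 #4x#6:3@95; bids=[-] asks=[-]
After op 8 [order #7] limit_sell(price=101, qty=2): fills=none; bids=[-] asks=[#7:2@101]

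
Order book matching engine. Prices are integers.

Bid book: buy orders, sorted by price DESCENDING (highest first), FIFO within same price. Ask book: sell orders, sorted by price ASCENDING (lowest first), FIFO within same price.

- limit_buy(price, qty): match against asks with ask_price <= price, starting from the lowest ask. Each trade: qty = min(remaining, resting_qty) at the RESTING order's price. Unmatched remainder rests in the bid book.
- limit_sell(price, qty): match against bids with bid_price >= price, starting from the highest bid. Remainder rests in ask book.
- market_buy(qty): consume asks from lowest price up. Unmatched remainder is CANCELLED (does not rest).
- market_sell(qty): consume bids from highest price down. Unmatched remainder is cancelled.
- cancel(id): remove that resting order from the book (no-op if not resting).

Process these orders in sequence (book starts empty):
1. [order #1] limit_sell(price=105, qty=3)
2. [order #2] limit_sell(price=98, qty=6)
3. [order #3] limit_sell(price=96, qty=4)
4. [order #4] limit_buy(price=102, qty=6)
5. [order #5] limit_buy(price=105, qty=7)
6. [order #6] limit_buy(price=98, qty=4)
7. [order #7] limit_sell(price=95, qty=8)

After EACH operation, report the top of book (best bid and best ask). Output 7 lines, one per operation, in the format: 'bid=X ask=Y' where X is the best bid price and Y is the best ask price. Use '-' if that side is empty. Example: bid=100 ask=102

Answer: bid=- ask=105
bid=- ask=98
bid=- ask=96
bid=- ask=98
bid=- ask=-
bid=98 ask=-
bid=- ask=95

Derivation:
After op 1 [order #1] limit_sell(price=105, qty=3): fills=none; bids=[-] asks=[#1:3@105]
After op 2 [order #2] limit_sell(price=98, qty=6): fills=none; bids=[-] asks=[#2:6@98 #1:3@105]
After op 3 [order #3] limit_sell(price=96, qty=4): fills=none; bids=[-] asks=[#3:4@96 #2:6@98 #1:3@105]
After op 4 [order #4] limit_buy(price=102, qty=6): fills=#4x#3:4@96 #4x#2:2@98; bids=[-] asks=[#2:4@98 #1:3@105]
After op 5 [order #5] limit_buy(price=105, qty=7): fills=#5x#2:4@98 #5x#1:3@105; bids=[-] asks=[-]
After op 6 [order #6] limit_buy(price=98, qty=4): fills=none; bids=[#6:4@98] asks=[-]
After op 7 [order #7] limit_sell(price=95, qty=8): fills=#6x#7:4@98; bids=[-] asks=[#7:4@95]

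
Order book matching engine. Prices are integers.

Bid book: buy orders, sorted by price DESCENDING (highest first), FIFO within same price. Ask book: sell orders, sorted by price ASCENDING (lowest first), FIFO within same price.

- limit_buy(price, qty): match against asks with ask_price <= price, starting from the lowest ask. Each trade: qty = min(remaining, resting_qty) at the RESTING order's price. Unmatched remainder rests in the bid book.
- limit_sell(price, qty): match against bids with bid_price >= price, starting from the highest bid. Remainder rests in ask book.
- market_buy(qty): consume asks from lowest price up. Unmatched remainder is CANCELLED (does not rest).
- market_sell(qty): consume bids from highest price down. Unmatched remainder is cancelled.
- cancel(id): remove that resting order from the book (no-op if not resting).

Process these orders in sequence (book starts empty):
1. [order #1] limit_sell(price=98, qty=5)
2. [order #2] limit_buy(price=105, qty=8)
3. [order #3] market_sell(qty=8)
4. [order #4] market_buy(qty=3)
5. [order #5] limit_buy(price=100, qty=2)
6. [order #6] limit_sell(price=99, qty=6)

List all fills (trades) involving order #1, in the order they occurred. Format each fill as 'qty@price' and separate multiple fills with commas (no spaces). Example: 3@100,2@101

Answer: 5@98

Derivation:
After op 1 [order #1] limit_sell(price=98, qty=5): fills=none; bids=[-] asks=[#1:5@98]
After op 2 [order #2] limit_buy(price=105, qty=8): fills=#2x#1:5@98; bids=[#2:3@105] asks=[-]
After op 3 [order #3] market_sell(qty=8): fills=#2x#3:3@105; bids=[-] asks=[-]
After op 4 [order #4] market_buy(qty=3): fills=none; bids=[-] asks=[-]
After op 5 [order #5] limit_buy(price=100, qty=2): fills=none; bids=[#5:2@100] asks=[-]
After op 6 [order #6] limit_sell(price=99, qty=6): fills=#5x#6:2@100; bids=[-] asks=[#6:4@99]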